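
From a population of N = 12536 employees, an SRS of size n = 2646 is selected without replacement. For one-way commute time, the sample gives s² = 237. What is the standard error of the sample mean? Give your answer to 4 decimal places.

Under SRS without replacement, Var(ȳ) = (1 − f)·s²/n with f = n/N = 2646/12536 = 0.21107211.
Var(ȳ) = (1 − 0.21107211)·237/2646 = 0.78892789·0.089569161 = 0.070663609.
SE(ȳ) = √(0.070663609) = 0.2658.

0.2658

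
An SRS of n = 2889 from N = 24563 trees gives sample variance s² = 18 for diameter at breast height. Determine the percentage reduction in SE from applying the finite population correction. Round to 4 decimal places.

6.0647

f = n/N = 2889/24563 = 0.11761593.
SE_no-fpc = √(s²/n) = 0.078933704; SE_fpc = √((1−f)s²/n) = 0.074146612.
Ratio = √(1−f) = 0.93935301. Reduction = 100·(1 − 0.93935301) = 6.0647%.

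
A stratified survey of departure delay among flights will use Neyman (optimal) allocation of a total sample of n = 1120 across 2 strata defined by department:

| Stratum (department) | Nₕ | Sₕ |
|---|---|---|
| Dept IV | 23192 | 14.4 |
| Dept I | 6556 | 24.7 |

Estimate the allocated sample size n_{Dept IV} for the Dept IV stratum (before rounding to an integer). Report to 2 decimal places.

754.27

Neyman allocation: nₕ = n·NₕSₕ / Σⱼ NⱼSⱼ.
Σ NⱼSⱼ = 23192·14.4 + 6556·24.7 = 495898.
n_{Dept IV} = 1120·23192·14.4 / 495898 = 754.27.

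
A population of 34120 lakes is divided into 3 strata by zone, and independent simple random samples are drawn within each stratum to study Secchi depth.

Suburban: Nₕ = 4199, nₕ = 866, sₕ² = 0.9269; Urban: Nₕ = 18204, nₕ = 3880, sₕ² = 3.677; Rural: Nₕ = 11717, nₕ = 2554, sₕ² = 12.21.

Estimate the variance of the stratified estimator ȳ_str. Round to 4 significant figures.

Var(ȳ_str) = Σₕ Wₕ²(1 − fₕ)sₕ²/nₕ with Wₕ = Nₕ/N, N = 34120.
Suburban: Wₕ = 0.12306565; term = 0.12306565²·(1 − 0.20623958)·0.9269/866 = 1.2867025 × 10^-5.
Urban: Wₕ = 0.53352872; term = 0.53352872²·(1 − 0.21313997)·3.677/3880 = 2.1226334 × 10^-4.
Rural: Wₕ = 0.34340563; term = 0.34340563²·(1 − 0.21797388)·12.21/2554 = 4.408906 × 10^-4.
Sum = 6.6602097 × 10^-4.

6.660 × 10^-4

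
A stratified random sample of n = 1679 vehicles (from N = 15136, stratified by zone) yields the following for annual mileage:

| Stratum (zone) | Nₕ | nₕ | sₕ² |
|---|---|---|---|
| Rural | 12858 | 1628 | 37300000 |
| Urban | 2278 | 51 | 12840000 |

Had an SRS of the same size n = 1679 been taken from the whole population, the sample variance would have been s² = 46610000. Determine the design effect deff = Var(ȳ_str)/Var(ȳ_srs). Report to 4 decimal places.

Var(ȳ_str) = Σ Wₕ²(1−fₕ)sₕ²/nₕ with Wₕ = Nₕ/15136:
  Rural: (12858/15136)²·(1−1628/12858)·37300000/1628 = 14440.604
  Urban: (2278/15136)²·(1−51/2278)·12840000/51 = 5575.0215
  → Var(ȳ_str) = 20015.626.
Var(ȳ_srs) = (1 − 1679/15136)·46610000/1679 = 24681.158.
deff = 20015.626 / 24681.158 = 0.8110.

0.8110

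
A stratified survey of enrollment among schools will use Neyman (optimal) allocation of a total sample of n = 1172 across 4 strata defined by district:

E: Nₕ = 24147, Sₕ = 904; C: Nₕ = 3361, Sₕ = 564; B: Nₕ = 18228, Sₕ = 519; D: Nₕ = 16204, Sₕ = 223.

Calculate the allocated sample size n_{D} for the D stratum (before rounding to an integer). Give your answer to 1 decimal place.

Neyman allocation: nₕ = n·NₕSₕ / Σⱼ NⱼSⱼ.
Σ NⱼSⱼ = 24147·904 + 3361·564 + 18228·519 + 16204·223 = 3.6798316 × 10^7.
n_{D} = 1172·16204·223 / (3.6798316 × 10^7) = 115.1.

115.1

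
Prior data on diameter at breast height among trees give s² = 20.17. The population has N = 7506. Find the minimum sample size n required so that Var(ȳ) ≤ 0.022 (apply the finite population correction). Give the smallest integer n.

818

Without fpc, n₀ = s²/D = 20.17/0.022 = 916.8182.
With fpc, (1 − n/N)·s²/n ≤ D requires n ≥ n₀/(1 + n₀/N) = 916.8182/(1 + 916.8182/7506) = 817.0231.
Rounding up, n = 818.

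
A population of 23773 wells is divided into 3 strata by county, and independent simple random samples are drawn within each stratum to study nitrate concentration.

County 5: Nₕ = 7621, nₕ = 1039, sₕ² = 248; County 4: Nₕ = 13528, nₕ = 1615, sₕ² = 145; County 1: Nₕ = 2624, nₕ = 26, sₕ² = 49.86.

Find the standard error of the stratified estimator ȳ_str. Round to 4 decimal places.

0.2644

Var(ȳ_str) = Σₕ Wₕ²(1 − fₕ)sₕ²/nₕ with Wₕ = Nₕ/N, N = 23773.
County 5: Wₕ = 0.32057376; term = 0.32057376²·(1 − 0.13633381)·248/1039 = 0.021185465.
County 4: Wₕ = 0.56904892; term = 0.56904892²·(1 − 0.11938202)·145/1615 = 0.025602492.
County 1: Wₕ = 0.11037732; term = 0.11037732²·(1 − 0.00990854)·49.86/26 = 0.023132039.
Sum = 0.069919996.
SE = √(0.069919996) = 0.2644.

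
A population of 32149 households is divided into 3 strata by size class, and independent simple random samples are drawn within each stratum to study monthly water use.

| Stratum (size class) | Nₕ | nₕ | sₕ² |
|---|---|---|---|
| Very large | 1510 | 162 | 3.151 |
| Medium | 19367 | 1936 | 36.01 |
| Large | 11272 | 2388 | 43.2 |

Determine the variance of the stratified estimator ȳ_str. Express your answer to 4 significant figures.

Var(ȳ_str) = Σₕ Wₕ²(1 − fₕ)sₕ²/nₕ with Wₕ = Nₕ/N, N = 32149.
Very large: Wₕ = 0.04696880; term = 0.04696880²·(1 − 0.10728477)·3.151/162 = 3.8305867 × 10^-5.
Medium: Wₕ = 0.60241376; term = 0.60241376²·(1 − 0.09996386)·36.01/1936 = 0.0060752966.
Large: Wₕ = 0.35061744; term = 0.35061744²·(1 − 0.21185238)·43.2/2388 = 0.0017527663.
Sum = 0.0078663688.

0.007866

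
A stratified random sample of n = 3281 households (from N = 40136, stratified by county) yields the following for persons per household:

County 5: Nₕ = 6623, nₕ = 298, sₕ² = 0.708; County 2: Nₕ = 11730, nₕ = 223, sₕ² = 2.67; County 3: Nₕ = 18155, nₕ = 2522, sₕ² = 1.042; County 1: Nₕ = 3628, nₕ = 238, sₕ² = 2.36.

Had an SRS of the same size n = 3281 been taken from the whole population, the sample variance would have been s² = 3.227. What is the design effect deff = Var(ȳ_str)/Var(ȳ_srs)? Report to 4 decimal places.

1.3437

Var(ȳ_str) = Σ Wₕ²(1−fₕ)sₕ²/nₕ with Wₕ = Nₕ/40136:
  County 5: (6623/40136)²·(1−298/6623)·0.708/298 = 6.1782304 × 10^-5
  County 2: (11730/40136)²·(1−223/11730)·2.67/223 = 0.001003225
  County 3: (18155/40136)²·(1−2522/18155)·1.042/2522 = 7.2793574 × 10^-5
  County 1: (3628/40136)²·(1−238/3628)·2.36/238 = 7.5706618 × 10^-5
  → Var(ȳ_str) = 0.0012135075.
Var(ȳ_srs) = (1 − 3281/40136)·3.227/3281 = 9.0313997 × 10^-4.
deff = 0.0012135075 / (9.0313997 × 10^-4) = 1.3437.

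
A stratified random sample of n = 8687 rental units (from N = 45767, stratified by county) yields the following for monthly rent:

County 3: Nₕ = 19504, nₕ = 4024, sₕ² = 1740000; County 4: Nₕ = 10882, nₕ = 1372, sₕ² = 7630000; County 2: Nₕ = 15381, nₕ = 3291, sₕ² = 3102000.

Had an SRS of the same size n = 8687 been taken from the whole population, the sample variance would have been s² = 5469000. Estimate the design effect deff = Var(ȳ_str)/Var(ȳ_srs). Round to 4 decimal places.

0.8249

Var(ȳ_str) = Σ Wₕ²(1−fₕ)sₕ²/nₕ with Wₕ = Nₕ/45767:
  County 3: (19504/45767)²·(1−4024/19504)·1740000/4024 = 62.32769
  County 4: (10882/45767)²·(1−1372/10882)·7630000/1372 = 274.7608
  County 2: (15381/45767)²·(1−3291/15381)·3102000/3291 = 83.679657
  → Var(ȳ_str) = 420.76815.
Var(ȳ_srs) = (1 − 8687/45767)·5469000/8687 = 510.06483.
deff = 420.76815 / 510.06483 = 0.8249.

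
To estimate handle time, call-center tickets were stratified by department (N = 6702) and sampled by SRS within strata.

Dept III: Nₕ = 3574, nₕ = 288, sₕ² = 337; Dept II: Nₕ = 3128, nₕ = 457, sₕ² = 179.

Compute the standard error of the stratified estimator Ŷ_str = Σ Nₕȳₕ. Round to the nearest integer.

Var(Ŷ_str) = Σₕ Nₕ²(1 − fₕ)sₕ²/nₕ.
Dept III: 3574²·(1 − 288/3574)·337/288 = 1.3742303 × 10^7.
Dept II: 3128²·(1 − 457/3128)·179/457 = 3.2724835 × 10^6.
Sum = 1.7014787 × 10^7.
SE = √(1.7014787 × 10^7) = 4125.

4125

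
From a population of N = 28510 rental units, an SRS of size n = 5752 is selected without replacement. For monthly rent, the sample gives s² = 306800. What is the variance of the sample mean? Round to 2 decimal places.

Under SRS without replacement, Var(ȳ) = (1 − f)·s²/n with f = n/N = 5752/28510 = 0.20175377.
Var(ȳ) = (1 − 0.20175377)·306800/5752 = 0.79824623·53.337969 = 42.576833.

42.58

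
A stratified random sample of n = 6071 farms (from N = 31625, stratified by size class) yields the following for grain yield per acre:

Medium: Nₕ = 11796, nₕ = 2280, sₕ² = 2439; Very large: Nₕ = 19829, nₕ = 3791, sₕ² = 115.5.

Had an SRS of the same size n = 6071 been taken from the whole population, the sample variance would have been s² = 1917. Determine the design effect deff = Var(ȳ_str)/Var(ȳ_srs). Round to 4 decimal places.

0.5085

Var(ȳ_str) = Σ Wₕ²(1−fₕ)sₕ²/nₕ with Wₕ = Nₕ/31625:
  Medium: (11796/31625)²·(1−2280/11796)·2439/2280 = 0.12006186
  Very large: (19829/31625)²·(1−3791/19829)·115.5/3791 = 0.0096876436
  → Var(ȳ_str) = 0.1297495.
Var(ȳ_srs) = (1 − 6071/31625)·1917/6071 = 0.25514686.
deff = 0.1297495 / 0.25514686 = 0.5085.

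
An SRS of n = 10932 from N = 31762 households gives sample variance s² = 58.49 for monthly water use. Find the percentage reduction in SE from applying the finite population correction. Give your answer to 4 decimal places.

f = n/N = 10932/31762 = 0.34418488.
SE_no-fpc = √(s²/n) = 0.07314607; SE_fpc = √((1−f)s²/n) = 0.059235453.
Ratio = √(1−f) = 0.80982413. Reduction = 100·(1 − 0.80982413) = 19.0176%.

19.0176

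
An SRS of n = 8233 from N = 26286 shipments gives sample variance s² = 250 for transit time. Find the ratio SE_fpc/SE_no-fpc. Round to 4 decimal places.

0.8287

f = n/N = 8233/26286 = 0.31320855.
SE_no-fpc = √(s²/n) = 0.17425729; SE_fpc = √((1−f)s²/n) = 0.14441203.
Ratio = √(1−f) = 0.82872881.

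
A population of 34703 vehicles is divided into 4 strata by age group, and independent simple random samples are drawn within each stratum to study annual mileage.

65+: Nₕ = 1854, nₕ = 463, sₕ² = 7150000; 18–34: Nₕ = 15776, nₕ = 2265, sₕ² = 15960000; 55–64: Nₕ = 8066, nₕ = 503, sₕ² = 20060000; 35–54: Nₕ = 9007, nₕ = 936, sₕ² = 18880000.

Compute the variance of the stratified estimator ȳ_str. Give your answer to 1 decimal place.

4517.9

Var(ȳ_str) = Σₕ Wₕ²(1 − fₕ)sₕ²/nₕ with Wₕ = Nₕ/N, N = 34703.
65+: Wₕ = 0.05342478; term = 0.05342478²·(1 − 0.24973031)·7150000/463 = 33.069518.
18–34: Wₕ = 0.45460047; term = 0.45460047²·(1 − 0.14357252)·15960000/2265 = 1247.1395.
55–64: Wₕ = 0.23242947; term = 0.23242947²·(1 − 0.06236053)·20060000/503 = 2020.1389.
35–54: Wₕ = 0.25954528; term = 0.25954528²·(1 − 0.10391917)·18880000/936 = 1217.5859.
Sum = 4517.9338.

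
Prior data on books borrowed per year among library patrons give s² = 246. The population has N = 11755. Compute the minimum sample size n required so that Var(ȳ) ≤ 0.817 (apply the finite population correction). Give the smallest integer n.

Without fpc, n₀ = s²/D = 246/0.817 = 301.1016.
With fpc, (1 − n/N)·s²/n ≤ D requires n ≥ n₀/(1 + n₀/N) = 301.1016/(1 + 301.1016/11755) = 293.5816.
Rounding up, n = 294.

294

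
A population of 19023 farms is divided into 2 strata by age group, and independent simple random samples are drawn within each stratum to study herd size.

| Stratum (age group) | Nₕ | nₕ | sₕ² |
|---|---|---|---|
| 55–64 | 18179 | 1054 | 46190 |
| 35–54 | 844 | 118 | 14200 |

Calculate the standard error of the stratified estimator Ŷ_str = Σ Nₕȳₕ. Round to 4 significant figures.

Var(Ŷ_str) = Σₕ Nₕ²(1 − fₕ)sₕ²/nₕ.
55–64: 18179²·(1 − 1054/18179)·46190/1054 = 1.3642938 × 10^10.
35–54: 844²·(1 − 118/844)·14200/118 = 7.373699 × 10^7.
Sum = 1.3716675 × 10^10.
SE = √(1.3716675 × 10^10) = 117100.

117100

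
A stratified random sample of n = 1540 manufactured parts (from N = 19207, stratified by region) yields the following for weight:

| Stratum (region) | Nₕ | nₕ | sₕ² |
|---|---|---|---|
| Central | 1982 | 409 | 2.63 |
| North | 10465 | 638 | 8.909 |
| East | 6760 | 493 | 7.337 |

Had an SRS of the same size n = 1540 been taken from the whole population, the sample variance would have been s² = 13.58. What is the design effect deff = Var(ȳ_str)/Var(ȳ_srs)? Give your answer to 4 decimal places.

Var(ȳ_str) = Σ Wₕ²(1−fₕ)sₕ²/nₕ with Wₕ = Nₕ/19207:
  Central: (1982/19207)²·(1−409/1982)·2.63/409 = 5.4343267 × 10^-5
  North: (10465/19207)²·(1−638/10465)·8.909/638 = 0.0038926862
  East: (6760/19207)²·(1−493/6760)·7.337/493 = 0.0017090663
  → Var(ȳ_str) = 0.0056560958.
Var(ȳ_srs) = (1 − 1540/19207)·13.58/1540 = 0.0081111479.
deff = 0.0056560958 / 0.0081111479 = 0.6973.

0.6973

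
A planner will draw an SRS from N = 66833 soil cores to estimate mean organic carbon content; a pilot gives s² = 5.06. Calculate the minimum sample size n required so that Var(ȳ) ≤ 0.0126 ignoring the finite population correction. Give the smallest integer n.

402

Without fpc, n₀ = s²/D = 5.06/0.0126 = 401.5873.
Rounding up, n = 402.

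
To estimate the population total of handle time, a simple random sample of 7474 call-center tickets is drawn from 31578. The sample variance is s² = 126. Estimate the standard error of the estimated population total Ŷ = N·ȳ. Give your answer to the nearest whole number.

Var(Ŷ) = N²·Var(ȳ) = N²·(1 − n/N)·s²/n.
f = 7474/31578 = 0.23668377; Var(ȳ) = 0.76331623·126/7474 = 0.012868323.
Var(Ŷ) = 31578² · 0.012868323 = 1.2831907 × 10^7.
SE(Ŷ) = √(1.2831907 × 10^7) = 3582.

3582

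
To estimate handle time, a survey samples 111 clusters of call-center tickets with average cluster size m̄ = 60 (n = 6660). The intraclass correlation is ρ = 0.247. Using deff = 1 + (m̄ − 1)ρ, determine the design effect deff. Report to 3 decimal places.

deff = 1 + (60 − 1)·0.247 = 1 + 14.573 = 15.573.

15.573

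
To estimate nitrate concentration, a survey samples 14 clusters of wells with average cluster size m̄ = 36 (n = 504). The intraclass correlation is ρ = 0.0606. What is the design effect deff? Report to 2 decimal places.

3.12

deff = 1 + (36 − 1)·0.0606 = 1 + 2.121 = 3.121.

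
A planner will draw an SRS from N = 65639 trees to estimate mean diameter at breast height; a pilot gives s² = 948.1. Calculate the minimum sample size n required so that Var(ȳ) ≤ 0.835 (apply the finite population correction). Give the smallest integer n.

Without fpc, n₀ = s²/D = 948.1/0.835 = 1135.4491.
With fpc, (1 − n/N)·s²/n ≤ D requires n ≥ n₀/(1 + n₀/N) = 1135.4491/(1 + 1135.4491/65639) = 1116.1416.
Rounding up, n = 1117.

1117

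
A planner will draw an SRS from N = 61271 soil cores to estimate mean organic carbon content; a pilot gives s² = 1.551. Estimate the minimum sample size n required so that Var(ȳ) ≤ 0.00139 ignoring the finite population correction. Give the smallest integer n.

Without fpc, n₀ = s²/D = 1.551/0.00139 = 1115.8273.
Rounding up, n = 1116.

1116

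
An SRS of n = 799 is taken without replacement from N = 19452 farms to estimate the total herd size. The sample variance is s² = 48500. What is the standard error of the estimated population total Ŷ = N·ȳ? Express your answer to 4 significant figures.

Var(Ŷ) = N²·Var(ȳ) = N²·(1 − n/N)·s²/n.
f = 799/19452 = 0.04107547; Var(ȳ) = 0.95892453·48500/799 = 58.207559.
Var(Ŷ) = 19452² · 58.207559 = 2.2024594 × 10^10.
SE(Ŷ) = √(2.2024594 × 10^10) = 148400.

148400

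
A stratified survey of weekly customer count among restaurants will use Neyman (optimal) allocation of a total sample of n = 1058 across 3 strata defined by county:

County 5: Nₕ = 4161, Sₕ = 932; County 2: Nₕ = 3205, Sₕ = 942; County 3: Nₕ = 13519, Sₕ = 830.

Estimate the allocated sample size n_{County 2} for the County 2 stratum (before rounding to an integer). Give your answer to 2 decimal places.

176.30

Neyman allocation: nₕ = n·NₕSₕ / Σⱼ NⱼSⱼ.
Σ NⱼSⱼ = 4161·932 + 3205·942 + 13519·830 = 1.8117932 × 10^7.
n_{County 2} = 1058·3205·942 / (1.8117932 × 10^7) = 176.30.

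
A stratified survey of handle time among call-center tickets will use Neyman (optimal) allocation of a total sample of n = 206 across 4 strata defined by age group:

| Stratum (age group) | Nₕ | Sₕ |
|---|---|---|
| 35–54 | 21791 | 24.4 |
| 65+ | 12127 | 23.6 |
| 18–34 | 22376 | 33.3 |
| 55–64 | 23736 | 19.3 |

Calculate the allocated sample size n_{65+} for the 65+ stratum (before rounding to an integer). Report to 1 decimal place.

Neyman allocation: nₕ = n·NₕSₕ / Σⱼ NⱼSⱼ.
Σ NⱼSⱼ = 21791·24.4 + 12127·23.6 + 22376·33.3 + 23736·19.3 = 2.0211232 × 10^6.
n_{65+} = 206·12127·23.6 / (2.0211232 × 10^6) = 29.2.

29.2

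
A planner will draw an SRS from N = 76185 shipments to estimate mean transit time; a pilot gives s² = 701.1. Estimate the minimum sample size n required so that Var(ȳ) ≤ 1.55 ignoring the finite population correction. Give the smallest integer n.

453

Without fpc, n₀ = s²/D = 701.1/1.55 = 452.3226.
Rounding up, n = 453.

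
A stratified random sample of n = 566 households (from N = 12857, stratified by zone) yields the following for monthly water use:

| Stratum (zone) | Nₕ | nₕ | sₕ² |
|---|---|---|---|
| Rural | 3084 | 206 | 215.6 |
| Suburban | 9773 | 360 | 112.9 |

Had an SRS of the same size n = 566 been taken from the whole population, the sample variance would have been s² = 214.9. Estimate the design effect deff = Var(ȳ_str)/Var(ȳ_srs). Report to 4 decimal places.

0.6357

Var(ȳ_str) = Σ Wₕ²(1−fₕ)sₕ²/nₕ with Wₕ = Nₕ/12857:
  Rural: (3084/12857)²·(1−206/3084)·215.6/206 = 0.056196259
  Suburban: (9773/12857)²·(1−360/9773)·112.9/360 = 0.17452921
  → Var(ȳ_str) = 0.23072547.
Var(ȳ_srs) = (1 − 566/12857)·214.9/566 = 0.36296735.
deff = 0.23072547 / 0.36296735 = 0.6357.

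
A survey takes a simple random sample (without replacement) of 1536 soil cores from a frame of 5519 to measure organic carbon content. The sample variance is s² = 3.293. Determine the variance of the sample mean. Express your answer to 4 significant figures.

0.001547

Under SRS without replacement, Var(ȳ) = (1 − f)·s²/n with f = n/N = 1536/5519 = 0.27831129.
Var(ȳ) = (1 − 0.27831129)·3.293/1536 = 0.72168871·0.0021438802 = 0.0015472141.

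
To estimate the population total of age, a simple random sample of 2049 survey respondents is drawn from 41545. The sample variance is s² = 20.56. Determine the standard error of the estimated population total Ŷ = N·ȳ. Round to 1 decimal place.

Var(Ŷ) = N²·Var(ȳ) = N²·(1 − n/N)·s²/n.
f = 2049/41545 = 0.04932001; Var(ȳ) = 0.95067999·20.56/2049 = 0.0095392779.
Var(Ŷ) = 41545² · 0.0095392779 = 1.646467 × 10^7.
SE(Ŷ) = √(1.646467 × 10^7) = 4057.7.

4057.7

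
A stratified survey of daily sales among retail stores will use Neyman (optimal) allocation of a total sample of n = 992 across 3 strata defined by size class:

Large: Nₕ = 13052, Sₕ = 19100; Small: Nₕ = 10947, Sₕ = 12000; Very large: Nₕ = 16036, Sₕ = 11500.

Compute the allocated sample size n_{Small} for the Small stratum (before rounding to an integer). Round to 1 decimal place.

Neyman allocation: nₕ = n·NₕSₕ / Σⱼ NⱼSⱼ.
Σ NⱼSⱼ = 13052·19100 + 10947·12000 + 16036·11500 = 5.650712 × 10^8.
n_{Small} = 992·10947·12000 / (5.650712 × 10^8) = 230.6.

230.6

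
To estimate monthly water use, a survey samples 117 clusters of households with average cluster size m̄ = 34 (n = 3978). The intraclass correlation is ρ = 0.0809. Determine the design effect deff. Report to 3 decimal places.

3.670

deff = 1 + (34 − 1)·0.0809 = 1 + 2.6697 = 3.6697.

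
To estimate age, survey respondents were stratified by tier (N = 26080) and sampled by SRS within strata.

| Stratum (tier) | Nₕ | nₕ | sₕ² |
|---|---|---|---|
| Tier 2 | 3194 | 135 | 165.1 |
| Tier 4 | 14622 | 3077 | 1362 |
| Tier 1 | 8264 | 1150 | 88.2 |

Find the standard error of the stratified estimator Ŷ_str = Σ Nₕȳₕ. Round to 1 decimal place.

Var(Ŷ_str) = Σₕ Nₕ²(1 − fₕ)sₕ²/nₕ.
Tier 2: 3194²·(1 − 135/3194)·165.1/135 = 1.1948894 × 10^7.
Tier 4: 14622²·(1 − 3077/14622)·1362/3077 = 7.4722317 × 10^7.
Tier 1: 8264²·(1 − 1150/8264)·88.2/1150 = 4.5089448 × 10^6.
Sum = 9.1180156 × 10^7.
SE = √(9.1180156 × 10^7) = 9548.8.

9548.8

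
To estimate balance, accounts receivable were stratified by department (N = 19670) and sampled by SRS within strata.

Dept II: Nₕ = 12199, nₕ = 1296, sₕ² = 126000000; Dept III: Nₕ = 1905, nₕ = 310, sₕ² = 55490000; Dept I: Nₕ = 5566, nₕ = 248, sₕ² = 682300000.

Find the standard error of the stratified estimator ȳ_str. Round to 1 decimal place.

Var(ȳ_str) = Σₕ Wₕ²(1 − fₕ)sₕ²/nₕ with Wₕ = Nₕ/N, N = 19670.
Dept II: Wₕ = 0.62018302; term = 0.62018302²·(1 − 0.10623822)·126000000/1296 = 33421.587.
Dept III: Wₕ = 0.09684799; term = 0.09684799²·(1 − 0.16272966)·55490000/310 = 1405.7237.
Dept I: Wₕ = 0.28296899; term = 0.28296899²·(1 − 0.04455623)·682300000/248 = 210477.9.
Sum = 245305.21.
SE = √(245305.21) = 495.3.

495.3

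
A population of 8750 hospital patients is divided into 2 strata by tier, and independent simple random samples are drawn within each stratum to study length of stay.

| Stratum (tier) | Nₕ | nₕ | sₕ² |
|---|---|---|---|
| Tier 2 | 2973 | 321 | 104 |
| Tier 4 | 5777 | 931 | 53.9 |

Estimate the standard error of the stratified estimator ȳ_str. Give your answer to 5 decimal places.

0.23352

Var(ȳ_str) = Σₕ Wₕ²(1 − fₕ)sₕ²/nₕ with Wₕ = Nₕ/N, N = 8750.
Tier 2: Wₕ = 0.33977143; term = 0.33977143²·(1 − 0.10797175)·104/321 = 0.033364193.
Tier 4: Wₕ = 0.66022857; term = 0.66022857²·(1 − 0.16115631)·53.9/931 = 0.02116941.
Sum = 0.054533603.
SE = √(0.054533603) = 0.23352.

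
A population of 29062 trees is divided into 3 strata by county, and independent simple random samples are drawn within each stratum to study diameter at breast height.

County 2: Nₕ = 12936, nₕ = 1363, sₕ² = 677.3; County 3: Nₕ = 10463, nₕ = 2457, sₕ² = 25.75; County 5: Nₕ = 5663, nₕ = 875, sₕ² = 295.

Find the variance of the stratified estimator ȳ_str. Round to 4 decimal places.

0.0999

Var(ȳ_str) = Σₕ Wₕ²(1 − fₕ)sₕ²/nₕ with Wₕ = Nₕ/N, N = 29062.
County 2: Wₕ = 0.44511734; term = 0.44511734²·(1 − 0.10536487)·677.3/1363 = 0.088080583.
County 3: Wₕ = 0.36002340; term = 0.36002340²·(1 − 0.23482749)·25.75/2457 = 0.0010394244.
County 5: Wₕ = 0.19485927; term = 0.19485927²·(1 − 0.15451174)·295/875 = 0.010823399.
Sum = 0.099943406.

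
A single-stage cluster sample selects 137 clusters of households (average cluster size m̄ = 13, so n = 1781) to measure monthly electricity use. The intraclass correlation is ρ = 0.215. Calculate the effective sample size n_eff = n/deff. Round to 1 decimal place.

497.5

deff = 1 + (13 − 1)·0.215 = 1 + 2.58 = 3.58.
n_eff = 1781 / 3.58 = 497.5.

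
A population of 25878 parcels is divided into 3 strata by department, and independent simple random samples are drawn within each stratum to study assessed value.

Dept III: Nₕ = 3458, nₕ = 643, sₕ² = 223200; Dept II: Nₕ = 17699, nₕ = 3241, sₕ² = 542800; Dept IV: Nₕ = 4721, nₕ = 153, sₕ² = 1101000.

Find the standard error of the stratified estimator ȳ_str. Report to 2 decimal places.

17.34

Var(ȳ_str) = Σₕ Wₕ²(1 − fₕ)sₕ²/nₕ with Wₕ = Nₕ/N, N = 25878.
Dept III: Wₕ = 0.13362702; term = 0.13362702²·(1 − 0.18594563)·223200/643 = 5.0457437.
Dept II: Wₕ = 0.68394003; term = 0.68394003²·(1 − 0.18311769)·542800/3241 = 63.996517.
Dept IV: Wₕ = 0.18243295; term = 0.18243295²·(1 − 0.03240839)·1101000/153 = 231.73657.
Sum = 300.77883.
SE = √(300.77883) = 17.34.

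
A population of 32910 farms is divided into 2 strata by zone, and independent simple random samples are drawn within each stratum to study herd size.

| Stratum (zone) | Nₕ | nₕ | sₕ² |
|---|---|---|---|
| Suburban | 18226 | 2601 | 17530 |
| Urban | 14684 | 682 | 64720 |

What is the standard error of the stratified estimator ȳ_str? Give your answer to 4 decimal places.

Var(ȳ_str) = Σₕ Wₕ²(1 − fₕ)sₕ²/nₕ with Wₕ = Nₕ/N, N = 32910.
Suburban: Wₕ = 0.55381343; term = 0.55381343²·(1 − 0.14270822)·17530/2601 = 1.7721366.
Urban: Wₕ = 0.44618657; term = 0.44618657²·(1 − 0.04644511)·64720/682 = 18.01494.
Sum = 19.787077.
SE = √(19.787077) = 4.4483.

4.4483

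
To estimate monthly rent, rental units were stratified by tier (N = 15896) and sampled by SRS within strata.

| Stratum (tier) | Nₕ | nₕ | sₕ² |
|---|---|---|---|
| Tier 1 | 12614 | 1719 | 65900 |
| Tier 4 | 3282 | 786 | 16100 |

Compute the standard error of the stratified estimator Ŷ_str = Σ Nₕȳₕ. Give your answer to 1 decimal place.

Var(Ŷ_str) = Σₕ Nₕ²(1 − fₕ)sₕ²/nₕ.
Tier 1: 12614²·(1 − 1719/12614)·65900/1719 = 5.2685317 × 10^9.
Tier 4: 3282²·(1 − 786/3282)·16100/786 = 1.6779789 × 10^8.
Sum = 5.4363296 × 10^9.
SE = √(5.4363296 × 10^9) = 73731.5.

73731.5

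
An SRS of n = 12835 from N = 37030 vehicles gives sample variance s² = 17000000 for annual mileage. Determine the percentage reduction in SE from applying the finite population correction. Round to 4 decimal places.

f = n/N = 12835/37030 = 0.34661086.
SE_no-fpc = √(s²/n) = 36.393726; SE_fpc = √((1−f)s²/n) = 29.417955.
Ratio = √(1−f) = 0.80832490. Reduction = 100·(1 − 0.80832490) = 19.1675%.

19.1675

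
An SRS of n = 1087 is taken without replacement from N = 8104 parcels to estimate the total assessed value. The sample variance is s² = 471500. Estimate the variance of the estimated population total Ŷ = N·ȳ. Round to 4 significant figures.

Var(Ŷ) = N²·Var(ȳ) = N²·(1 − n/N)·s²/n.
f = 1087/8104 = 0.13413129; Var(ȳ) = 0.86586871·471500/1087 = 375.5815.
Var(Ŷ) = 8104² · 375.5815 = 2.4666246 × 10^10.

2.467 × 10^10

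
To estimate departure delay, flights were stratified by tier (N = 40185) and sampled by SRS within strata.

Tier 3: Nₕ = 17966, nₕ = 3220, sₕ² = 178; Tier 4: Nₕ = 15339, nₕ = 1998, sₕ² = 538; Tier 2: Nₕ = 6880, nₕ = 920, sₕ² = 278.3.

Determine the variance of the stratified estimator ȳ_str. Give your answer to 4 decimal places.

0.0509

Var(ȳ_str) = Σₕ Wₕ²(1 − fₕ)sₕ²/nₕ with Wₕ = Nₕ/N, N = 40185.
Tier 3: Wₕ = 0.44708224; term = 0.44708224²·(1 − 0.17922743)·178/3220 = 0.0090690503.
Tier 4: Wₕ = 0.38170959; term = 0.38170959²·(1 − 0.13025621)·538/1998 = 0.03412277.
Tier 2: Wₕ = 0.17120816; term = 0.17120816²·(1 − 0.13372093)·278.3/920 = 0.0076812541.
Sum = 0.050873074.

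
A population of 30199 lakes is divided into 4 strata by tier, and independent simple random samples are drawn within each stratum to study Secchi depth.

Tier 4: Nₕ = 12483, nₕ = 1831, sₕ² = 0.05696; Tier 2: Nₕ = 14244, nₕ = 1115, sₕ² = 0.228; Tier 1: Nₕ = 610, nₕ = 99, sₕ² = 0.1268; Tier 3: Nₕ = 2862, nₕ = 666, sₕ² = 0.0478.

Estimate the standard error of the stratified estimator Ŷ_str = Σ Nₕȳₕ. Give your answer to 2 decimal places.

Var(Ŷ_str) = Σₕ Nₕ²(1 − fₕ)sₕ²/nₕ.
Tier 4: 12483²·(1 − 1831/12483)·0.05696/1831 = 4136.488.
Tier 2: 14244²·(1 − 1115/14244)·0.228/1115 = 38240.503.
Tier 1: 610²·(1 − 99/610)·0.1268/99 = 399.24069.
Tier 3: 2862²·(1 − 666/2862)·0.0478/666 = 451.08214.
Sum = 43227.314.
SE = √(43227.314) = 207.91.

207.91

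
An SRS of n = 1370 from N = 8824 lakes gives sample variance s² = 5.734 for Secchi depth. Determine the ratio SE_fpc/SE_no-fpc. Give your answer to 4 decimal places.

0.9191

f = n/N = 1370/8824 = 0.15525839.
SE_no-fpc = √(s²/n) = 0.064694679; SE_fpc = √((1−f)s²/n) = 0.059460767.
Ratio = √(1−f) = 0.91909826.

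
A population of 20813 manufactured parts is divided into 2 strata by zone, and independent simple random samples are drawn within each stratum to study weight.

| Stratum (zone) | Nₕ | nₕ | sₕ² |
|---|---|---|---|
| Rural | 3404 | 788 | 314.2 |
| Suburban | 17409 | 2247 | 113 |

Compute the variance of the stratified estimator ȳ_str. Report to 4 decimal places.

Var(ȳ_str) = Σₕ Wₕ²(1 − fₕ)sₕ²/nₕ with Wₕ = Nₕ/N, N = 20813.
Rural: Wₕ = 0.16355163; term = 0.16355163²·(1 − 0.23149236)·314.2/788 = 0.0081966782.
Suburban: Wₕ = 0.83644837; term = 0.83644837²·(1 − 0.12907117)·113/2247 = 0.030643356.
Sum = 0.038840034.

0.0388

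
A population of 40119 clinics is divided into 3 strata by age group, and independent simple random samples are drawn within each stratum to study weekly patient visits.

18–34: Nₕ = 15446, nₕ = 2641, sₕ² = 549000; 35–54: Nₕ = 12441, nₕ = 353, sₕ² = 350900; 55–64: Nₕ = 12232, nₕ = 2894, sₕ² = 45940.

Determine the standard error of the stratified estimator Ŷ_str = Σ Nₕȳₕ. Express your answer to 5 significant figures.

438660

Var(Ŷ_str) = Σₕ Nₕ²(1 − fₕ)sₕ²/nₕ.
18–34: 15446²·(1 − 2641/15446)·549000/2641 = 4.111493 × 10^10.
35–54: 12441²·(1 − 353/12441)·350900/353 = 1.4949216 × 10^11.
55–64: 12232²·(1 − 2894/12232)·45940/2894 = 1.813192 × 10^9.
Sum = 1.9242028 × 10^11.
SE = √(1.9242028 × 10^11) = 438660.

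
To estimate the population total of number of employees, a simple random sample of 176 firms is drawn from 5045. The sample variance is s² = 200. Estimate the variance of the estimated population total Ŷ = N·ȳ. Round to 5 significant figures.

Var(Ŷ) = N²·Var(ȳ) = N²·(1 − n/N)·s²/n.
f = 176/5045 = 0.03488603; Var(ȳ) = 0.96511397·200/176 = 1.0967204.
Var(Ŷ) = 5045² · 1.0967204 = 2.7913755 × 10^7.

2.7914 × 10^7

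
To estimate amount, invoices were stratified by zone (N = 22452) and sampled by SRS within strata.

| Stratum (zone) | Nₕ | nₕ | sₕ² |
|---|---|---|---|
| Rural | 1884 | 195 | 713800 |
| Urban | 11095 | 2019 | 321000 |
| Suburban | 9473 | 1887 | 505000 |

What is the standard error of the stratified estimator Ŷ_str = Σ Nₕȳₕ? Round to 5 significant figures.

216540

Var(Ŷ_str) = Σₕ Nₕ²(1 − fₕ)sₕ²/nₕ.
Rural: 1884²·(1 − 195/1884)·713800/195 = 1.164803 × 10^10.
Urban: 11095²·(1 − 2019/11095)·321000/2019 = 1.600997 × 10^10.
Suburban: 9473²·(1 − 1887/9473)·505000/1887 = 1.9231796 × 10^10.
Sum = 4.6889796 × 10^10.
SE = √(4.6889796 × 10^10) = 216540.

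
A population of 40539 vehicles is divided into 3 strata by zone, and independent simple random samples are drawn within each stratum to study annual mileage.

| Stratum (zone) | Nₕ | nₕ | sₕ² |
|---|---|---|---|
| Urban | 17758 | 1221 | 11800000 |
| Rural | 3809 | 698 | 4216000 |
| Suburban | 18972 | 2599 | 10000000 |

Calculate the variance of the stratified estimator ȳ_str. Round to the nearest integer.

2498

Var(ȳ_str) = Σₕ Wₕ²(1 − fₕ)sₕ²/nₕ with Wₕ = Nₕ/N, N = 40539.
Urban: Wₕ = 0.43804731; term = 0.43804731²·(1 − 0.06875774)·11800000/1221 = 1726.9154.
Rural: Wₕ = 0.09395890; term = 0.09395890²·(1 − 0.18325020)·4216000/698 = 43.5522.
Suburban: Wₕ = 0.46799378; term = 0.46799378²·(1 − 0.13699136)·10000000/2599 = 727.25888.
Sum = 2497.7265.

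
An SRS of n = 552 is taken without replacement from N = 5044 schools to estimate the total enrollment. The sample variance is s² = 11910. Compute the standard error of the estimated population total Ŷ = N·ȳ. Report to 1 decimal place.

Var(Ŷ) = N²·Var(ȳ) = N²·(1 − n/N)·s²/n.
f = 552/5044 = 0.10943695; Var(ȳ) = 0.89056305·11910/552 = 19.214866.
Var(Ŷ) = 5044² · 19.214866 = 4.8886339 × 10^8.
SE(Ŷ) = √(4.8886339 × 10^8) = 22110.3.

22110.3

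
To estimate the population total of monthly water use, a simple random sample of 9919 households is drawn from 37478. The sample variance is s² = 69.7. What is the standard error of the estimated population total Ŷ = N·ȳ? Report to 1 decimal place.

Var(Ŷ) = N²·Var(ȳ) = N²·(1 − n/N)·s²/n.
f = 9919/37478 = 0.26466194; Var(ȳ) = 0.73533806·69.7/9919 = 0.0051671603.
Var(Ŷ) = 37478² · 0.0051671603 = 7.2577959 × 10^6.
SE(Ŷ) = √(7.2577959 × 10^6) = 2694.0.

2694.0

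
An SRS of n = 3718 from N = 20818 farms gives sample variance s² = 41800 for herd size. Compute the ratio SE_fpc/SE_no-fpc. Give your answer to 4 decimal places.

0.9063

f = n/N = 3718/20818 = 0.17859545.
SE_no-fpc = √(s²/n) = 3.3529992; SE_fpc = √((1−f)s²/n) = 3.0388692.
Ratio = √(1−f) = 0.90631372.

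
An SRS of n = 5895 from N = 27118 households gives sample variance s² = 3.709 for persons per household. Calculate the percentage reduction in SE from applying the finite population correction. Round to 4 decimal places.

f = n/N = 5895/27118 = 0.21738329.
SE_no-fpc = √(s²/n) = 0.025083406; SE_fpc = √((1−f)s²/n) = 0.022190193.
Ratio = √(1−f) = 0.88465627. Reduction = 100·(1 − 0.88465627) = 11.5344%.

11.5344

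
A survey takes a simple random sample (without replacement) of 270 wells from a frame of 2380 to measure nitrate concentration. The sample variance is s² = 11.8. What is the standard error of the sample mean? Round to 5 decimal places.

Under SRS without replacement, Var(ȳ) = (1 − f)·s²/n with f = n/N = 270/2380 = 0.11344538.
Var(ȳ) = (1 − 0.11344538)·11.8/270 = 0.88655462·0.043703704 = 0.038745721.
SE(ȳ) = √(0.038745721) = 0.19684.

0.19684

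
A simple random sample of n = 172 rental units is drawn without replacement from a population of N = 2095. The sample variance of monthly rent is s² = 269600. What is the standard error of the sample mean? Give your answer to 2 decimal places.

37.93

Under SRS without replacement, Var(ȳ) = (1 − f)·s²/n with f = n/N = 172/2095 = 0.08210024.
Var(ȳ) = (1 − 0.08210024)·269600/172 = 0.91789976·1567.4419 = 1438.7545.
SE(ȳ) = √(1438.7545) = 37.93.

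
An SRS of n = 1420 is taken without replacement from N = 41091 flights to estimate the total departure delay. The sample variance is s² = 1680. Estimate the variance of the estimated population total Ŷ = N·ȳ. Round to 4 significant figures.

1.929 × 10^9

Var(Ŷ) = N²·Var(ȳ) = N²·(1 − n/N)·s²/n.
f = 1420/41091 = 0.03455745; Var(ȳ) = 0.96544255·1680/1420 = 1.1422137.
Var(Ŷ) = 41091² · 1.1422137 = 1.9285939 × 10^9.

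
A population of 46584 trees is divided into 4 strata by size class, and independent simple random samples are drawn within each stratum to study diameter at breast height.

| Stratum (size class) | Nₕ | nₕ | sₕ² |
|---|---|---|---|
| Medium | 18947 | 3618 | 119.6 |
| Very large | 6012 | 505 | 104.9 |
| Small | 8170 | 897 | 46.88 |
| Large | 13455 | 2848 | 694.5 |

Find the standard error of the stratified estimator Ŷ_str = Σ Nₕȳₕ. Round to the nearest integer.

7375

Var(Ŷ_str) = Σₕ Nₕ²(1 − fₕ)sₕ²/nₕ.
Medium: 18947²·(1 − 3618/18947)·119.6/3618 = 9.6010094 × 10^6.
Very large: 6012²·(1 − 505/6012)·104.9/505 = 6.877303 × 10^6.
Small: 8170²·(1 − 897/8170)·46.88/897 = 3.1054948 × 10^6.
Large: 13455²·(1 − 2848/13455)·694.5/2848 = 3.4802347 × 10^7.
Sum = 5.4386154 × 10^7.
SE = √(5.4386154 × 10^7) = 7375.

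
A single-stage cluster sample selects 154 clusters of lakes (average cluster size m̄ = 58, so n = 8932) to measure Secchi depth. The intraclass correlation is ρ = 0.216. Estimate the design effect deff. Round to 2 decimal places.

13.31

deff = 1 + (58 − 1)·0.216 = 1 + 12.312 = 13.312.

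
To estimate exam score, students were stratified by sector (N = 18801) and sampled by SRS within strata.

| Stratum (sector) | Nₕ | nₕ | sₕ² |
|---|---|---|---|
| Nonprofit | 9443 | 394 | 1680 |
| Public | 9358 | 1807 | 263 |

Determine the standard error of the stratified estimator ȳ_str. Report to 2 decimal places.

Var(ȳ_str) = Σₕ Wₕ²(1 − fₕ)sₕ²/nₕ with Wₕ = Nₕ/N, N = 18801.
Nonprofit: Wₕ = 0.50226052; term = 0.50226052²·(1 − 0.04172403)·1680/394 = 1.0307699.
Public: Wₕ = 0.49773948; term = 0.49773948²·(1 − 0.19309682)·263/1807 = 0.029095325.
Sum = 1.0598652.
SE = √(1.0598652) = 1.03.

1.03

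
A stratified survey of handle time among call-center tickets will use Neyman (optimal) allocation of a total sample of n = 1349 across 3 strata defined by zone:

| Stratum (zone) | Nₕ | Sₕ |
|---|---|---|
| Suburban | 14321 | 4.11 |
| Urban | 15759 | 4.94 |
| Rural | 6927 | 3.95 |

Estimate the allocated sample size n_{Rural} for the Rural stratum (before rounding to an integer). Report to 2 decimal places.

Neyman allocation: nₕ = n·NₕSₕ / Σⱼ NⱼSⱼ.
Σ NⱼSⱼ = 14321·4.11 + 15759·4.94 + 6927·3.95 = 164070.42.
n_{Rural} = 1349·6927·3.95 / 164070.42 = 224.97.

224.97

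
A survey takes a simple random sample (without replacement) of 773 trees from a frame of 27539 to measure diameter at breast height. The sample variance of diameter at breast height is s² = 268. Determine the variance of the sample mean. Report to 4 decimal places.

Under SRS without replacement, Var(ȳ) = (1 − f)·s²/n with f = n/N = 773/27539 = 0.02806928.
Var(ȳ) = (1 − 0.02806928)·268/773 = 0.97193072·0.34670116 = 0.33696951.

0.3370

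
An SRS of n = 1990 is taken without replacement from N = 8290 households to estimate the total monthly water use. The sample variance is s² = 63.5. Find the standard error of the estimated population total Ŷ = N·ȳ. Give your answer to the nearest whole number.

1291

Var(Ŷ) = N²·Var(ȳ) = N²·(1 − n/N)·s²/n.
f = 1990/8290 = 0.24004825; Var(ȳ) = 0.75995175·63.5/1990 = 0.024249717.
Var(Ŷ) = 8290² · 0.024249717 = 1.66654 × 10^6.
SE(Ŷ) = √(1.66654 × 10^6) = 1291.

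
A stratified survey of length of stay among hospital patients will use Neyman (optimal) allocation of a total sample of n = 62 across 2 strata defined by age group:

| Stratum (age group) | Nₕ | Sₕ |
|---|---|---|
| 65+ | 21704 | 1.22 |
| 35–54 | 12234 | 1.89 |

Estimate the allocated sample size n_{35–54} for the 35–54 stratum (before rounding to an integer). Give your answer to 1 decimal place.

Neyman allocation: nₕ = n·NₕSₕ / Σⱼ NⱼSⱼ.
Σ NⱼSⱼ = 21704·1.22 + 12234·1.89 = 49601.14.
n_{35–54} = 62·12234·1.89 / 49601.14 = 28.9.

28.9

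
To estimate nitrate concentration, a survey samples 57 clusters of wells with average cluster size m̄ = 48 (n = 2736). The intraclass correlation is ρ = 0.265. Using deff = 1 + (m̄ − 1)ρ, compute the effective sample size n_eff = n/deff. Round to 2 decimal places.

203.34

deff = 1 + (48 − 1)·0.265 = 1 + 12.455 = 13.455.
n_eff = 2736 / 13.455 = 203.34.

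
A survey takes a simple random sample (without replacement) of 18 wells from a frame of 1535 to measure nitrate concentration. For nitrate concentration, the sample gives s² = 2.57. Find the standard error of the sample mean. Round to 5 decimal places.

Under SRS without replacement, Var(ȳ) = (1 − f)·s²/n with f = n/N = 18/1535 = 0.01172638.
Var(ȳ) = (1 − 0.01172638)·2.57/18 = 0.98827362·0.14277778 = 0.14110351.
SE(ȳ) = √(0.14110351) = 0.37564.

0.37564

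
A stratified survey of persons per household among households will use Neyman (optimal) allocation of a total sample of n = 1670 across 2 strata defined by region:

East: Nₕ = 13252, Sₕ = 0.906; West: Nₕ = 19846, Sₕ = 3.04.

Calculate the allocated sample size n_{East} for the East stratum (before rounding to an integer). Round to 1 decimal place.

Neyman allocation: nₕ = n·NₕSₕ / Σⱼ NⱼSⱼ.
Σ NⱼSⱼ = 13252·0.906 + 19846·3.04 = 72338.152.
n_{East} = 1670·13252·0.906 / 72338.152 = 277.2.

277.2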